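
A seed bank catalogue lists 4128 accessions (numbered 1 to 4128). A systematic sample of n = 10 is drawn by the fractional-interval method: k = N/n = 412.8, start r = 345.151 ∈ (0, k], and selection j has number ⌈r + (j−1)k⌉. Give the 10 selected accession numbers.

346, 758, 1171, 1584, 1997, 2410, 2822, 3235, 3648, 4061

j=1: r + 0k = 345.151 → ⌈·⌉ = 346
j=2: r + 1k = 757.951 → ⌈·⌉ = 758
j=3: r + 2k = 1170.751 → ⌈·⌉ = 1171
j=4: r + 3k = 1583.551 → ⌈·⌉ = 1584
j=5: r + 4k = 1996.351 → ⌈·⌉ = 1997
j=6: r + 5k = 2409.151 → ⌈·⌉ = 2410
j=7: r + 6k = 2821.951 → ⌈·⌉ = 2822
j=8: r + 7k = 3234.751 → ⌈·⌉ = 3235
j=9: r + 8k = 3647.551 → ⌈·⌉ = 3648
j=10: r + 9k = 4060.351 → ⌈·⌉ = 4061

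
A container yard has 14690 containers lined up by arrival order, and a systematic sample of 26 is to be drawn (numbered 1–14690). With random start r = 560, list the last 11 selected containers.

k = N/n = 14690/26 = 565
16th selection = 560 + 15×565 = 9035
17th: 9035 + 565 = 9600
18th: 9600 + 565 = 10165
19th: 10165 + 565 = 10730
20th: 10730 + 565 = 11295
21st: 11295 + 565 = 11860
22nd: 11860 + 565 = 12425
23rd: 12425 + 565 = 12990
24th: 12990 + 565 = 13555
25th: 13555 + 565 = 14120
26th: 14120 + 565 = 14685

9035, 9600, 10165, 10730, 11295, 11860, 12425, 12990, 13555, 14120, 14685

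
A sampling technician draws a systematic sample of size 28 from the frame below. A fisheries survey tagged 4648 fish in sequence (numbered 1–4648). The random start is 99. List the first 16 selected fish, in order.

k = N/n = 4648/28 = 166
fish 1: 99
fish 2: 99 + 166 = 265
fish 3: 265 + 166 = 431
fish 4: 431 + 166 = 597
fish 5: 597 + 166 = 763
fish 6: 763 + 166 = 929
fish 7: 929 + 166 = 1095
fish 8: 1095 + 166 = 1261
fish 9: 1261 + 166 = 1427
fish 10: 1427 + 166 = 1593
fish 11: 1593 + 166 = 1759
fish 12: 1759 + 166 = 1925
fish 13: 1925 + 166 = 2091
fish 14: 2091 + 166 = 2257
fish 15: 2257 + 166 = 2423
fish 16: 2423 + 166 = 2589

99, 265, 431, 597, 763, 929, 1095, 1261, 1427, 1593, 1759, 1925, 2091, 2257, 2423, 2589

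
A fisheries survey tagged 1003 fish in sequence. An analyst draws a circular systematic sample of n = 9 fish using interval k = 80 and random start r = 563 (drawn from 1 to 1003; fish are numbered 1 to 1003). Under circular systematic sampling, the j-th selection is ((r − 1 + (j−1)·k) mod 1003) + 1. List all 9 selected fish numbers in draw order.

Selection 1: 563
Selection 2: 563 + 80 = 643
Selection 3: 643 + 80 = 723
Selection 4: 723 + 80 = 803
Selection 5: 803 + 80 = 883
Selection 6: 883 + 80 = 963
Selection 7: 963 + 80 = 1043 → 1043 − 1003 = 40
Selection 8: 40 + 80 = 120
Selection 9: 120 + 80 = 200

563, 643, 723, 803, 883, 963, 40, 120, 200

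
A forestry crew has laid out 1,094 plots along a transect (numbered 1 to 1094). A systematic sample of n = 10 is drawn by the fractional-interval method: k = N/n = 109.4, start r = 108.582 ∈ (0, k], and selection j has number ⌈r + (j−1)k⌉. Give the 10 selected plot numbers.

j=1: r + 0k = 108.582 → ⌈·⌉ = 109
j=2: r + 1k = 217.982 → ⌈·⌉ = 218
j=3: r + 2k = 327.382 → ⌈·⌉ = 328
j=4: r + 3k = 436.782 → ⌈·⌉ = 437
j=5: r + 4k = 546.182 → ⌈·⌉ = 547
j=6: r + 5k = 655.582 → ⌈·⌉ = 656
j=7: r + 6k = 764.982 → ⌈·⌉ = 765
j=8: r + 7k = 874.382 → ⌈·⌉ = 875
j=9: r + 8k = 983.782 → ⌈·⌉ = 984
j=10: r + 9k = 1093.182 → ⌈·⌉ = 1094

109, 218, 328, 437, 547, 656, 765, 875, 984, 1094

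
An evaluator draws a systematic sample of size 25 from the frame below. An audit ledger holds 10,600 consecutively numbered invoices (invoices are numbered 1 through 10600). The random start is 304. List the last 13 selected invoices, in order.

k = N/n = 10600/25 = 424
13th selection = 304 + 12×424 = 5392
14th: 5392 + 424 = 5816
15th: 5816 + 424 = 6240
16th: 6240 + 424 = 6664
17th: 6664 + 424 = 7088
18th: 7088 + 424 = 7512
19th: 7512 + 424 = 7936
20th: 7936 + 424 = 8360
21st: 8360 + 424 = 8784
22nd: 8784 + 424 = 9208
23rd: 9208 + 424 = 9632
24th: 9632 + 424 = 10056
25th: 10056 + 424 = 10480

5392, 5816, 6240, 6664, 7088, 7512, 7936, 8360, 8784, 9208, 9632, 10056, 10480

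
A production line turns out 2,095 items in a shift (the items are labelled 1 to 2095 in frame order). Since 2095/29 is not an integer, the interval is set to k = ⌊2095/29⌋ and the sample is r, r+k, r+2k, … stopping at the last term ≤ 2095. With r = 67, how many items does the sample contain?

k = ⌊2095/29⌋ = 72
Achieved size = ⌊(2095 − 67)/72⌋ + 1 = ⌊2028/72⌋ + 1 = 28 + 1 = 29
(last selection: 67 + 28×72 = 2083 ≤ 2095; next would be 2155 > 2095)

29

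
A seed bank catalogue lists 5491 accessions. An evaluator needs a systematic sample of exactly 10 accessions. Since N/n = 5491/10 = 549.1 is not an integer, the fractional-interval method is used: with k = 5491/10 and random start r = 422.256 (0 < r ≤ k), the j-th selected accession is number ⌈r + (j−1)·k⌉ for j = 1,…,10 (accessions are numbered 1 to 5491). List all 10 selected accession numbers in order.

423, 972, 1521, 2070, 2619, 3168, 3717, 4266, 4816, 5365

j=1: r + 0k = 422.256 → ⌈·⌉ = 423
j=2: r + 1k = 971.356 → ⌈·⌉ = 972
j=3: r + 2k = 1520.456 → ⌈·⌉ = 1521
j=4: r + 3k = 2069.556 → ⌈·⌉ = 2070
j=5: r + 4k = 2618.656 → ⌈·⌉ = 2619
j=6: r + 5k = 3167.756 → ⌈·⌉ = 3168
j=7: r + 6k = 3716.856 → ⌈·⌉ = 3717
j=8: r + 7k = 4265.956 → ⌈·⌉ = 4266
j=9: r + 8k = 4815.056 → ⌈·⌉ = 4816
j=10: r + 9k = 5364.156 → ⌈·⌉ = 5365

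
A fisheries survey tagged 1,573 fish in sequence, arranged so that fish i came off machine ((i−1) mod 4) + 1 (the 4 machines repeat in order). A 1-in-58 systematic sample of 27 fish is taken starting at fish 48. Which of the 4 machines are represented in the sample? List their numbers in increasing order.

2, 4

Consecutive selections differ by k = 58, so their machine numbers differ by 58 mod 4 = 2.
gcd(58, 4) = 2, so the sample visits 4/2 = 2 distinct residues mod 4.
Start 48 is machine 4; the machines hit are 2, 4.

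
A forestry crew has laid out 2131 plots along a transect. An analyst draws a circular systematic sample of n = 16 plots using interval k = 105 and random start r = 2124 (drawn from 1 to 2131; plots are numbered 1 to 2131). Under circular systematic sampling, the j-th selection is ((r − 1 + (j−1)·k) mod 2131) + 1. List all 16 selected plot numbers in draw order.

2124, 98, 203, 308, 413, 518, 623, 728, 833, 938, 1043, 1148, 1253, 1358, 1463, 1568

Selection 1: 2124
Selection 2: 2124 + 105 = 2229 → 2229 − 2131 = 98
Selection 3: 98 + 105 = 203
Selection 4: 203 + 105 = 308
Selection 5: 308 + 105 = 413
Selection 6: 413 + 105 = 518
Selection 7: 518 + 105 = 623
Selection 8: 623 + 105 = 728
Selection 9: 728 + 105 = 833
Selection 10: 833 + 105 = 938
Selection 11: 938 + 105 = 1043
Selection 12: 1043 + 105 = 1148
Selection 13: 1148 + 105 = 1253
Selection 14: 1253 + 105 = 1358
Selection 15: 1358 + 105 = 1463
Selection 16: 1463 + 105 = 1568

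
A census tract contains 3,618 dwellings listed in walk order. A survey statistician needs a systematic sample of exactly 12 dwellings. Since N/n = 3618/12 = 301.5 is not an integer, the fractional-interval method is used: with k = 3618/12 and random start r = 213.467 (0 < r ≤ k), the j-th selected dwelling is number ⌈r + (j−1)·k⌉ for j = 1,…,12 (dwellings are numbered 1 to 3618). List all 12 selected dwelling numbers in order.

j=1: r + 0k = 213.467 → ⌈·⌉ = 214
j=2: r + 1k = 514.967 → ⌈·⌉ = 515
j=3: r + 2k = 816.467 → ⌈·⌉ = 817
j=4: r + 3k = 1117.967 → ⌈·⌉ = 1118
j=5: r + 4k = 1419.467 → ⌈·⌉ = 1420
j=6: r + 5k = 1720.967 → ⌈·⌉ = 1721
j=7: r + 6k = 2022.467 → ⌈·⌉ = 2023
j=8: r + 7k = 2323.967 → ⌈·⌉ = 2324
j=9: r + 8k = 2625.467 → ⌈·⌉ = 2626
j=10: r + 9k = 2926.967 → ⌈·⌉ = 2927
j=11: r + 10k = 3228.467 → ⌈·⌉ = 3229
j=12: r + 11k = 3529.967 → ⌈·⌉ = 3530

214, 515, 817, 1118, 1420, 1721, 2023, 2324, 2626, 2927, 3229, 3530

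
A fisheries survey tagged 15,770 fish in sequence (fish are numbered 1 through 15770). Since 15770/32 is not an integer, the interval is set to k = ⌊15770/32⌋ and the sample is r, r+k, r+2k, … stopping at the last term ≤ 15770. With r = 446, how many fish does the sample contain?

k = ⌊15770/32⌋ = 492
Achieved size = ⌊(15770 − 446)/492⌋ + 1 = ⌊15324/492⌋ + 1 = 31 + 1 = 32
(last selection: 446 + 31×492 = 15698 ≤ 15770; next would be 16190 > 15770)

32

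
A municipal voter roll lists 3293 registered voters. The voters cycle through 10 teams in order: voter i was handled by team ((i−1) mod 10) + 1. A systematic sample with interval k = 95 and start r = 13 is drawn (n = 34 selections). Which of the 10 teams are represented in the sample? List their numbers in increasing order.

Consecutive selections differ by k = 95, so their team numbers differ by 95 mod 10 = 5.
gcd(95, 10) = 5, so the sample visits 10/5 = 2 distinct residues mod 10.
Start 13 is team 3; the teams hit are 3, 8.

3, 8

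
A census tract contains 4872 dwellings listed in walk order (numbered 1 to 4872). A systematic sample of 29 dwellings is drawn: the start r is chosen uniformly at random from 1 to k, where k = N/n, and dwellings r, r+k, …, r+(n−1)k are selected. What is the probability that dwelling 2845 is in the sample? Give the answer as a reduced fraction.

1/168

k = 4872/29 = 168.
Dwelling 2845 is selected iff r ≡ 2845 (mod 168); exactly one such r in {1,…,168}.
Inclusion probability = 1/168.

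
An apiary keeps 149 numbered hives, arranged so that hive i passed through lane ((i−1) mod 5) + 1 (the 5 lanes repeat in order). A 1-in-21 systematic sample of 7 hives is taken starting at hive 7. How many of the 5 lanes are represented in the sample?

5

Consecutive selections differ by k = 21, so their lane numbers differ by 21 mod 5 = 1.
gcd(21, 5) = 1, so the sample visits 5/1 = 5 distinct residues mod 5.
Start 7 is lane 2; the lanes hit are 1, 2, 3, 4, 5.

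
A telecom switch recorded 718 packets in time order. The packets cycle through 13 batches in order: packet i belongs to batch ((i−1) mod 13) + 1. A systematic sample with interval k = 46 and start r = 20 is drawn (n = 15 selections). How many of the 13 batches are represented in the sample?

Consecutive selections differ by k = 46, so their batch numbers differ by 46 mod 13 = 7.
gcd(46, 13) = 1, so the sample visits 13/1 = 13 distinct residues mod 13.
Start 20 is batch 7; the batches hit are 1, 2, 3, 4, 5, 6, 7, 8, 9, 10, 11, 12, 13.

13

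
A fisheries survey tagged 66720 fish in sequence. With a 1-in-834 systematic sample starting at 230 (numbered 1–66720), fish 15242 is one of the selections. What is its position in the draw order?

19

k = 834
position = (15242 − 230)/834 + 1 = 15012/834 + 1 = 18 + 1 = 19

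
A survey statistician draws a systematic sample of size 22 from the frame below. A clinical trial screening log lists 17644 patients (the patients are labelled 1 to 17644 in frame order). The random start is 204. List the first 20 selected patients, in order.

k = N/n = 17644/22 = 802
patient 1: 204
patient 2: 204 + 802 = 1006
patient 3: 1006 + 802 = 1808
patient 4: 1808 + 802 = 2610
patient 5: 2610 + 802 = 3412
patient 6: 3412 + 802 = 4214
patient 7: 4214 + 802 = 5016
patient 8: 5016 + 802 = 5818
patient 9: 5818 + 802 = 6620
patient 10: 6620 + 802 = 7422
patient 11: 7422 + 802 = 8224
patient 12: 8224 + 802 = 9026
patient 13: 9026 + 802 = 9828
patient 14: 9828 + 802 = 10630
patient 15: 10630 + 802 = 11432
patient 16: 11432 + 802 = 12234
patient 17: 12234 + 802 = 13036
patient 18: 13036 + 802 = 13838
patient 19: 13838 + 802 = 14640
patient 20: 14640 + 802 = 15442

204, 1006, 1808, 2610, 3412, 4214, 5016, 5818, 6620, 7422, 8224, 9026, 9828, 10630, 11432, 12234, 13036, 13838, 14640, 15442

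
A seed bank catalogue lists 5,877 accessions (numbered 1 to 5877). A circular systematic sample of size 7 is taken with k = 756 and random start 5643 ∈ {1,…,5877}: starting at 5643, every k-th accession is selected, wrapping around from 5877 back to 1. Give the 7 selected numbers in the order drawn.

Selection 1: 5643
Selection 2: 5643 + 756 = 6399 → 6399 − 5877 = 522
Selection 3: 522 + 756 = 1278
Selection 4: 1278 + 756 = 2034
Selection 5: 2034 + 756 = 2790
Selection 6: 2790 + 756 = 3546
Selection 7: 3546 + 756 = 4302

5643, 522, 1278, 2034, 2790, 3546, 4302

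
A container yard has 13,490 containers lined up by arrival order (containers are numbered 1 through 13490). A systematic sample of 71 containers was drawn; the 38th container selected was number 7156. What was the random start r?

126

k = 13490/71 = 190
r = 7156 − (38−1)×190 = 7156 − 7030 = 126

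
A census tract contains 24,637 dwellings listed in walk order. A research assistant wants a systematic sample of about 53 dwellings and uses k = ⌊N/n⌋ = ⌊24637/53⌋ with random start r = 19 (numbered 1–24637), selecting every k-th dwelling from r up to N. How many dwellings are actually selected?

54

k = ⌊24637/53⌋ = 464
Achieved size = ⌊(24637 − 19)/464⌋ + 1 = ⌊24618/464⌋ + 1 = 53 + 1 = 54
(last selection: 19 + 53×464 = 24611 ≤ 24637; next would be 25075 > 24637)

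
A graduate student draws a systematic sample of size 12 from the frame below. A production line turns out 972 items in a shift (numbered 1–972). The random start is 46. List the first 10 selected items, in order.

k = N/n = 972/12 = 81
item 1: 46
item 2: 46 + 81 = 127
item 3: 127 + 81 = 208
item 4: 208 + 81 = 289
item 5: 289 + 81 = 370
item 6: 370 + 81 = 451
item 7: 451 + 81 = 532
item 8: 532 + 81 = 613
item 9: 613 + 81 = 694
item 10: 694 + 81 = 775

46, 127, 208, 289, 370, 451, 532, 613, 694, 775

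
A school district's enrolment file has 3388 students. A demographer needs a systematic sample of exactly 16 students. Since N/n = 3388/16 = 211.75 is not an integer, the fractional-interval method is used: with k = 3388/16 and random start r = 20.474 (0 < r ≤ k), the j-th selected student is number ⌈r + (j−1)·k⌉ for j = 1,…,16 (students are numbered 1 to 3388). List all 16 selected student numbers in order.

21, 233, 444, 656, 868, 1080, 1291, 1503, 1715, 1927, 2138, 2350, 2562, 2774, 2985, 3197

j=1: r + 0k = 20.474 → ⌈·⌉ = 21
j=2: r + 1k = 232.224 → ⌈·⌉ = 233
j=3: r + 2k = 443.974 → ⌈·⌉ = 444
j=4: r + 3k = 655.724 → ⌈·⌉ = 656
j=5: r + 4k = 867.474 → ⌈·⌉ = 868
j=6: r + 5k = 1079.224 → ⌈·⌉ = 1080
j=7: r + 6k = 1290.974 → ⌈·⌉ = 1291
j=8: r + 7k = 1502.724 → ⌈·⌉ = 1503
j=9: r + 8k = 1714.474 → ⌈·⌉ = 1715
j=10: r + 9k = 1926.224 → ⌈·⌉ = 1927
j=11: r + 10k = 2137.974 → ⌈·⌉ = 2138
j=12: r + 11k = 2349.724 → ⌈·⌉ = 2350
j=13: r + 12k = 2561.474 → ⌈·⌉ = 2562
j=14: r + 13k = 2773.224 → ⌈·⌉ = 2774
j=15: r + 14k = 2984.974 → ⌈·⌉ = 2985
j=16: r + 15k = 3196.724 → ⌈·⌉ = 3197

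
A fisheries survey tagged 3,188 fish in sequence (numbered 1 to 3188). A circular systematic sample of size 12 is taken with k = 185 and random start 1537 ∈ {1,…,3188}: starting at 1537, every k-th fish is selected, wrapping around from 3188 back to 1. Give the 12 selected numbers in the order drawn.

Selection 1: 1537
Selection 2: 1537 + 185 = 1722
Selection 3: 1722 + 185 = 1907
Selection 4: 1907 + 185 = 2092
Selection 5: 2092 + 185 = 2277
Selection 6: 2277 + 185 = 2462
Selection 7: 2462 + 185 = 2647
Selection 8: 2647 + 185 = 2832
Selection 9: 2832 + 185 = 3017
Selection 10: 3017 + 185 = 3202 → 3202 − 3188 = 14
Selection 11: 14 + 185 = 199
Selection 12: 199 + 185 = 384

1537, 1722, 1907, 2092, 2277, 2462, 2647, 2832, 3017, 14, 199, 384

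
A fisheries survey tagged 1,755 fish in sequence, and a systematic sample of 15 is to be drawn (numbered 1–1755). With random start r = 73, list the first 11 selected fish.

k = N/n = 1755/15 = 117
fish 1: 73
fish 2: 73 + 117 = 190
fish 3: 190 + 117 = 307
fish 4: 307 + 117 = 424
fish 5: 424 + 117 = 541
fish 6: 541 + 117 = 658
fish 7: 658 + 117 = 775
fish 8: 775 + 117 = 892
fish 9: 892 + 117 = 1009
fish 10: 1009 + 117 = 1126
fish 11: 1126 + 117 = 1243

73, 190, 307, 424, 541, 658, 775, 892, 1009, 1126, 1243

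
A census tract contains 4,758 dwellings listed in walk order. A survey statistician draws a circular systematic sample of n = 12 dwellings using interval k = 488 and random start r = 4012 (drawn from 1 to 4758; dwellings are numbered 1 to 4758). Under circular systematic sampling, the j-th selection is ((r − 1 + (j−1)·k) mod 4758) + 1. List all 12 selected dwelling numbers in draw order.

4012, 4500, 230, 718, 1206, 1694, 2182, 2670, 3158, 3646, 4134, 4622

Selection 1: 4012
Selection 2: 4012 + 488 = 4500
Selection 3: 4500 + 488 = 4988 → 4988 − 4758 = 230
Selection 4: 230 + 488 = 718
Selection 5: 718 + 488 = 1206
Selection 6: 1206 + 488 = 1694
Selection 7: 1694 + 488 = 2182
Selection 8: 2182 + 488 = 2670
Selection 9: 2670 + 488 = 3158
Selection 10: 3158 + 488 = 3646
Selection 11: 3646 + 488 = 4134
Selection 12: 4134 + 488 = 4622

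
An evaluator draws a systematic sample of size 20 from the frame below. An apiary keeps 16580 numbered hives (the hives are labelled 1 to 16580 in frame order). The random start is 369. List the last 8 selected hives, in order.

k = N/n = 16580/20 = 829
13th selection = 369 + 12×829 = 10317
14th: 10317 + 829 = 11146
15th: 11146 + 829 = 11975
16th: 11975 + 829 = 12804
17th: 12804 + 829 = 13633
18th: 13633 + 829 = 14462
19th: 14462 + 829 = 15291
20th: 15291 + 829 = 16120

10317, 11146, 11975, 12804, 13633, 14462, 15291, 16120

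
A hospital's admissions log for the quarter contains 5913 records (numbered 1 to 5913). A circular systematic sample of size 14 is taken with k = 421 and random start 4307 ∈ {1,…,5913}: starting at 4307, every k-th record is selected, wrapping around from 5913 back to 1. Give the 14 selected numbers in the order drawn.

Selection 1: 4307
Selection 2: 4307 + 421 = 4728
Selection 3: 4728 + 421 = 5149
Selection 4: 5149 + 421 = 5570
Selection 5: 5570 + 421 = 5991 → 5991 − 5913 = 78
Selection 6: 78 + 421 = 499
Selection 7: 499 + 421 = 920
Selection 8: 920 + 421 = 1341
Selection 9: 1341 + 421 = 1762
Selection 10: 1762 + 421 = 2183
Selection 11: 2183 + 421 = 2604
Selection 12: 2604 + 421 = 3025
Selection 13: 3025 + 421 = 3446
Selection 14: 3446 + 421 = 3867

4307, 4728, 5149, 5570, 78, 499, 920, 1341, 1762, 2183, 2604, 3025, 3446, 3867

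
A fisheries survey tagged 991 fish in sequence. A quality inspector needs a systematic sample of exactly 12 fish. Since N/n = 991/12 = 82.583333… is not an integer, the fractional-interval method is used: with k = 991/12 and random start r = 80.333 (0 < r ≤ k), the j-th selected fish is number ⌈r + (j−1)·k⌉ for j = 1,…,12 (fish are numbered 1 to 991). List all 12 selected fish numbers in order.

81, 163, 246, 329, 411, 494, 576, 659, 741, 824, 907, 989

j=1: r + 0k = 80.333 → ⌈·⌉ = 81
j=2: r + 1k = 162.916333… → ⌈·⌉ = 163
j=3: r + 2k = 245.499666… → ⌈·⌉ = 246
j=4: r + 3k = 328.083 → ⌈·⌉ = 329
j=5: r + 4k = 410.666333… → ⌈·⌉ = 411
j=6: r + 5k = 493.249666… → ⌈·⌉ = 494
j=7: r + 6k = 575.833 → ⌈·⌉ = 576
j=8: r + 7k = 658.416333… → ⌈·⌉ = 659
j=9: r + 8k = 740.999666… → ⌈·⌉ = 741
j=10: r + 9k = 823.583 → ⌈·⌉ = 824
j=11: r + 10k = 906.166333… → ⌈·⌉ = 907
j=12: r + 11k = 988.749666… → ⌈·⌉ = 989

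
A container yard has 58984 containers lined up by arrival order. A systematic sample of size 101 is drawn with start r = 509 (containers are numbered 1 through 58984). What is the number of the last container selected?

k = 58984/101 = 584
101st selection = r + (101−1)·k = 509 + 100×584 = 509 + 58400 = 58909

58909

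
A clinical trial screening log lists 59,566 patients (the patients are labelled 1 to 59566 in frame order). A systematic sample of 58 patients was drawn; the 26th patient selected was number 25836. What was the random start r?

161

k = 59566/58 = 1027
r = 25836 − (26−1)×1027 = 25836 − 25675 = 161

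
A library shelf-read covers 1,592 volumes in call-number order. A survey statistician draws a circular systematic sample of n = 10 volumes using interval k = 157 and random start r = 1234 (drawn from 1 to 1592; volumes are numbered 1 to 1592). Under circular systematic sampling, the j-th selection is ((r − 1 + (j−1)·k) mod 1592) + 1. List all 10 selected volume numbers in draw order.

Selection 1: 1234
Selection 2: 1234 + 157 = 1391
Selection 3: 1391 + 157 = 1548
Selection 4: 1548 + 157 = 1705 → 1705 − 1592 = 113
Selection 5: 113 + 157 = 270
Selection 6: 270 + 157 = 427
Selection 7: 427 + 157 = 584
Selection 8: 584 + 157 = 741
Selection 9: 741 + 157 = 898
Selection 10: 898 + 157 = 1055

1234, 1391, 1548, 113, 270, 427, 584, 741, 898, 1055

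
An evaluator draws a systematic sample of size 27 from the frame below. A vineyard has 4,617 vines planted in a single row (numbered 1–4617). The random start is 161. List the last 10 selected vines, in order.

k = N/n = 4617/27 = 171
18th selection = 161 + 17×171 = 3068
19th: 3068 + 171 = 3239
20th: 3239 + 171 = 3410
21st: 3410 + 171 = 3581
22nd: 3581 + 171 = 3752
23rd: 3752 + 171 = 3923
24th: 3923 + 171 = 4094
25th: 4094 + 171 = 4265
26th: 4265 + 171 = 4436
27th: 4436 + 171 = 4607

3068, 3239, 3410, 3581, 3752, 3923, 4094, 4265, 4436, 4607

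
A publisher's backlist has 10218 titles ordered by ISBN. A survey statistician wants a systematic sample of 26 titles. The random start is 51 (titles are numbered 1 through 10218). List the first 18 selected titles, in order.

51, 444, 837, 1230, 1623, 2016, 2409, 2802, 3195, 3588, 3981, 4374, 4767, 5160, 5553, 5946, 6339, 6732

k = N/n = 10218/26 = 393
title 1: 51
title 2: 51 + 393 = 444
title 3: 444 + 393 = 837
title 4: 837 + 393 = 1230
title 5: 1230 + 393 = 1623
title 6: 1623 + 393 = 2016
title 7: 2016 + 393 = 2409
title 8: 2409 + 393 = 2802
title 9: 2802 + 393 = 3195
title 10: 3195 + 393 = 3588
title 11: 3588 + 393 = 3981
title 12: 3981 + 393 = 4374
title 13: 4374 + 393 = 4767
title 14: 4767 + 393 = 5160
title 15: 5160 + 393 = 5553
title 16: 5553 + 393 = 5946
title 17: 5946 + 393 = 6339
title 18: 6339 + 393 = 6732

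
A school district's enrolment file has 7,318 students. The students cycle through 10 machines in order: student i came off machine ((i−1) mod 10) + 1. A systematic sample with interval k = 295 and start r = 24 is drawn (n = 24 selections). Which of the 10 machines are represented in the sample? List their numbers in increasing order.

4, 9

Consecutive selections differ by k = 295, so their machine numbers differ by 295 mod 10 = 5.
gcd(295, 10) = 5, so the sample visits 10/5 = 2 distinct residues mod 10.
Start 24 is machine 4; the machines hit are 4, 9.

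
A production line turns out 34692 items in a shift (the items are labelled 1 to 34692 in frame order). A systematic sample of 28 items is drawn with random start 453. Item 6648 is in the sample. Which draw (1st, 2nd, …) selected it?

6

k = 34692/28 = 1239
position = (6648 − 453)/1239 + 1 = 6195/1239 + 1 = 5 + 1 = 6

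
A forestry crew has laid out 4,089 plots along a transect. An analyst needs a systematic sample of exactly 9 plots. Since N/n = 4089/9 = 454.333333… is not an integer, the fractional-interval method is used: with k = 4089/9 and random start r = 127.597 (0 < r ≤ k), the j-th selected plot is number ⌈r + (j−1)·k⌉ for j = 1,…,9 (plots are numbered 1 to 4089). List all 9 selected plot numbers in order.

j=1: r + 0k = 127.597 → ⌈·⌉ = 128
j=2: r + 1k = 581.930333… → ⌈·⌉ = 582
j=3: r + 2k = 1036.263666… → ⌈·⌉ = 1037
j=4: r + 3k = 1490.597 → ⌈·⌉ = 1491
j=5: r + 4k = 1944.930333… → ⌈·⌉ = 1945
j=6: r + 5k = 2399.263666… → ⌈·⌉ = 2400
j=7: r + 6k = 2853.597 → ⌈·⌉ = 2854
j=8: r + 7k = 3307.930333… → ⌈·⌉ = 3308
j=9: r + 8k = 3762.263666… → ⌈·⌉ = 3763

128, 582, 1037, 1491, 1945, 2400, 2854, 3308, 3763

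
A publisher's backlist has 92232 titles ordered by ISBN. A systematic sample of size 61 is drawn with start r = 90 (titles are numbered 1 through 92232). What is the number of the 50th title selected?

74178

k = 92232/61 = 1512
50th selection = r + (50−1)·k = 90 + 49×1512 = 90 + 74088 = 74178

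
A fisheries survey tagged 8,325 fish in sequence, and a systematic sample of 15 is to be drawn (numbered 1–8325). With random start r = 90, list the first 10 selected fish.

90, 645, 1200, 1755, 2310, 2865, 3420, 3975, 4530, 5085

k = N/n = 8325/15 = 555
fish 1: 90
fish 2: 90 + 555 = 645
fish 3: 645 + 555 = 1200
fish 4: 1200 + 555 = 1755
fish 5: 1755 + 555 = 2310
fish 6: 2310 + 555 = 2865
fish 7: 2865 + 555 = 3420
fish 8: 3420 + 555 = 3975
fish 9: 3975 + 555 = 4530
fish 10: 4530 + 555 = 5085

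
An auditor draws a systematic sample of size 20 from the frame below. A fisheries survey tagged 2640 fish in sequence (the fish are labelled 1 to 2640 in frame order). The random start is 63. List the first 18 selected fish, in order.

k = N/n = 2640/20 = 132
fish 1: 63
fish 2: 63 + 132 = 195
fish 3: 195 + 132 = 327
fish 4: 327 + 132 = 459
fish 5: 459 + 132 = 591
fish 6: 591 + 132 = 723
fish 7: 723 + 132 = 855
fish 8: 855 + 132 = 987
fish 9: 987 + 132 = 1119
fish 10: 1119 + 132 = 1251
fish 11: 1251 + 132 = 1383
fish 12: 1383 + 132 = 1515
fish 13: 1515 + 132 = 1647
fish 14: 1647 + 132 = 1779
fish 15: 1779 + 132 = 1911
fish 16: 1911 + 132 = 2043
fish 17: 2043 + 132 = 2175
fish 18: 2175 + 132 = 2307

63, 195, 327, 459, 591, 723, 855, 987, 1119, 1251, 1383, 1515, 1647, 1779, 1911, 2043, 2175, 2307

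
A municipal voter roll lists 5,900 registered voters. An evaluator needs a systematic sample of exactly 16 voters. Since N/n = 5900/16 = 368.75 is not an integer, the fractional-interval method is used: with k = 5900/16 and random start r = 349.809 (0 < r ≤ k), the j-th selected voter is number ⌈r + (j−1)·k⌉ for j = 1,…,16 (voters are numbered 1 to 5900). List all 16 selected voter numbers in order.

350, 719, 1088, 1457, 1825, 2194, 2563, 2932, 3300, 3669, 4038, 4407, 4775, 5144, 5513, 5882

j=1: r + 0k = 349.809 → ⌈·⌉ = 350
j=2: r + 1k = 718.559 → ⌈·⌉ = 719
j=3: r + 2k = 1087.309 → ⌈·⌉ = 1088
j=4: r + 3k = 1456.059 → ⌈·⌉ = 1457
j=5: r + 4k = 1824.809 → ⌈·⌉ = 1825
j=6: r + 5k = 2193.559 → ⌈·⌉ = 2194
j=7: r + 6k = 2562.309 → ⌈·⌉ = 2563
j=8: r + 7k = 2931.059 → ⌈·⌉ = 2932
j=9: r + 8k = 3299.809 → ⌈·⌉ = 3300
j=10: r + 9k = 3668.559 → ⌈·⌉ = 3669
j=11: r + 10k = 4037.309 → ⌈·⌉ = 4038
j=12: r + 11k = 4406.059 → ⌈·⌉ = 4407
j=13: r + 12k = 4774.809 → ⌈·⌉ = 4775
j=14: r + 13k = 5143.559 → ⌈·⌉ = 5144
j=15: r + 14k = 5512.309 → ⌈·⌉ = 5513
j=16: r + 15k = 5881.059 → ⌈·⌉ = 5882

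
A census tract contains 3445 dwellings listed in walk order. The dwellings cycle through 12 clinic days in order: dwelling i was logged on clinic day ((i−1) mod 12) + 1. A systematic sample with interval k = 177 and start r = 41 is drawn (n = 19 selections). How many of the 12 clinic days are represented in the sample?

Consecutive selections differ by k = 177, so their clinic day numbers differ by 177 mod 12 = 9.
gcd(177, 12) = 3, so the sample visits 12/3 = 4 distinct residues mod 12.
Start 41 is clinic day 5; the clinic days hit are 2, 5, 8, 11.

4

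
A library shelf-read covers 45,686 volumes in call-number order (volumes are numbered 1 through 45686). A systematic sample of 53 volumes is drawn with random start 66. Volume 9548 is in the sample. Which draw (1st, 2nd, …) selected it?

12

k = 45686/53 = 862
position = (9548 − 66)/862 + 1 = 9482/862 + 1 = 11 + 1 = 12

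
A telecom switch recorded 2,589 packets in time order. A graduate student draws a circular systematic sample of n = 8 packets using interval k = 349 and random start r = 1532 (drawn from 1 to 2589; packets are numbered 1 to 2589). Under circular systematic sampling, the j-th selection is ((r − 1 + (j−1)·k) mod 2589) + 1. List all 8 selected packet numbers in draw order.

Selection 1: 1532
Selection 2: 1532 + 349 = 1881
Selection 3: 1881 + 349 = 2230
Selection 4: 2230 + 349 = 2579
Selection 5: 2579 + 349 = 2928 → 2928 − 2589 = 339
Selection 6: 339 + 349 = 688
Selection 7: 688 + 349 = 1037
Selection 8: 1037 + 349 = 1386

1532, 1881, 2230, 2579, 339, 688, 1037, 1386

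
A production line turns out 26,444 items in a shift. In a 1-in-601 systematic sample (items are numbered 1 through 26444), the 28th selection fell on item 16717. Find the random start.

k = 601
r = 16717 − (28−1)×601 = 16717 − 16227 = 490

490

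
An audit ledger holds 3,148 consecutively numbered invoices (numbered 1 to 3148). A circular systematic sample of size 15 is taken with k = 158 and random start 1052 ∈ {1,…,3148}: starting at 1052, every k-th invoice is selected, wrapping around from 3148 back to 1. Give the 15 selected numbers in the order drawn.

1052, 1210, 1368, 1526, 1684, 1842, 2000, 2158, 2316, 2474, 2632, 2790, 2948, 3106, 116

Selection 1: 1052
Selection 2: 1052 + 158 = 1210
Selection 3: 1210 + 158 = 1368
Selection 4: 1368 + 158 = 1526
Selection 5: 1526 + 158 = 1684
Selection 6: 1684 + 158 = 1842
Selection 7: 1842 + 158 = 2000
Selection 8: 2000 + 158 = 2158
Selection 9: 2158 + 158 = 2316
Selection 10: 2316 + 158 = 2474
Selection 11: 2474 + 158 = 2632
Selection 12: 2632 + 158 = 2790
Selection 13: 2790 + 158 = 2948
Selection 14: 2948 + 158 = 3106
Selection 15: 3106 + 158 = 3264 → 3264 − 3148 = 116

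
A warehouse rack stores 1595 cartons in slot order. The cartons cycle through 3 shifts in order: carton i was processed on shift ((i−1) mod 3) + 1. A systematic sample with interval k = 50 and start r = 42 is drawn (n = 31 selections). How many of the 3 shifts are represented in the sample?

Consecutive selections differ by k = 50, so their shift numbers differ by 50 mod 3 = 2.
gcd(50, 3) = 1, so the sample visits 3/1 = 3 distinct residues mod 3.
Start 42 is shift 3; the shifts hit are 1, 2, 3.

3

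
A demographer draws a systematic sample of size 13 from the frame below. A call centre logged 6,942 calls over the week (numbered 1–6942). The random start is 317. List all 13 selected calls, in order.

317, 851, 1385, 1919, 2453, 2987, 3521, 4055, 4589, 5123, 5657, 6191, 6725

k = N/n = 6942/13 = 534
call 1: 317
call 2: 317 + 534 = 851
call 3: 851 + 534 = 1385
call 4: 1385 + 534 = 1919
call 5: 1919 + 534 = 2453
call 6: 2453 + 534 = 2987
call 7: 2987 + 534 = 3521
call 8: 3521 + 534 = 4055
call 9: 4055 + 534 = 4589
call 10: 4589 + 534 = 5123
call 11: 5123 + 534 = 5657
call 12: 5657 + 534 = 6191
call 13: 6191 + 534 = 6725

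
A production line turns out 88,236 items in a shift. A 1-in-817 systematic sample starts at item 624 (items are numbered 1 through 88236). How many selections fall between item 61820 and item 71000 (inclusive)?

k = 817
First selection ≥ 61820: 624 + ⌈(61820−624)/817⌉·817 = 624 + 75×817 = 61899
Last selection ≤ 71000: 624 + ⌊(71000−624)/817⌋·817 = 624 + 86×817 = 70886
Count = 86 − 75 + 1 = 12

12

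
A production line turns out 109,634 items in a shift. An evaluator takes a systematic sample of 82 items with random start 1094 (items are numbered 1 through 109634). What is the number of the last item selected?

109391

k = 109634/82 = 1337
82nd selection = r + (82−1)·k = 1094 + 81×1337 = 1094 + 108297 = 109391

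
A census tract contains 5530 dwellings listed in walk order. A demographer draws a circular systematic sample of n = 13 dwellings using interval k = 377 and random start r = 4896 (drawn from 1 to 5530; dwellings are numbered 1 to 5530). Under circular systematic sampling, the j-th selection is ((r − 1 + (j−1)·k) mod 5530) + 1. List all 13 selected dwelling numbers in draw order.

4896, 5273, 120, 497, 874, 1251, 1628, 2005, 2382, 2759, 3136, 3513, 3890

Selection 1: 4896
Selection 2: 4896 + 377 = 5273
Selection 3: 5273 + 377 = 5650 → 5650 − 5530 = 120
Selection 4: 120 + 377 = 497
Selection 5: 497 + 377 = 874
Selection 6: 874 + 377 = 1251
Selection 7: 1251 + 377 = 1628
Selection 8: 1628 + 377 = 2005
Selection 9: 2005 + 377 = 2382
Selection 10: 2382 + 377 = 2759
Selection 11: 2759 + 377 = 3136
Selection 12: 3136 + 377 = 3513
Selection 13: 3513 + 377 = 3890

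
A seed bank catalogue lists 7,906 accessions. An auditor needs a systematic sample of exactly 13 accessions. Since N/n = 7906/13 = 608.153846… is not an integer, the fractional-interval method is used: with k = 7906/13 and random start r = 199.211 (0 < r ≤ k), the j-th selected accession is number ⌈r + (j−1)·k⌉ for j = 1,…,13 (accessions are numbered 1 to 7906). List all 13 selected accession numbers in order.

j=1: r + 0k = 199.211 → ⌈·⌉ = 200
j=2: r + 1k = 807.364846… → ⌈·⌉ = 808
j=3: r + 2k = 1415.518692… → ⌈·⌉ = 1416
j=4: r + 3k = 2023.672538… → ⌈·⌉ = 2024
j=5: r + 4k = 2631.826384… → ⌈·⌉ = 2632
j=6: r + 5k = 3239.980230… → ⌈·⌉ = 3240
j=7: r + 6k = 3848.134076… → ⌈·⌉ = 3849
j=8: r + 7k = 4456.287923… → ⌈·⌉ = 4457
j=9: r + 8k = 5064.441769… → ⌈·⌉ = 5065
j=10: r + 9k = 5672.595615… → ⌈·⌉ = 5673
j=11: r + 10k = 6280.749461… → ⌈·⌉ = 6281
j=12: r + 11k = 6888.903307… → ⌈·⌉ = 6889
j=13: r + 12k = 7497.057153… → ⌈·⌉ = 7498

200, 808, 1416, 2024, 2632, 3240, 3849, 4457, 5065, 5673, 6281, 6889, 7498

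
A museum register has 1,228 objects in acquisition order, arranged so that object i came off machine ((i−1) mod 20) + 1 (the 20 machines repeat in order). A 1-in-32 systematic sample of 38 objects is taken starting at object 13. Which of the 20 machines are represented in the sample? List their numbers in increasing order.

1, 5, 9, 13, 17

Consecutive selections differ by k = 32, so their machine numbers differ by 32 mod 20 = 12.
gcd(32, 20) = 4, so the sample visits 20/4 = 5 distinct residues mod 20.
Start 13 is machine 13; the machines hit are 1, 5, 9, 13, 17.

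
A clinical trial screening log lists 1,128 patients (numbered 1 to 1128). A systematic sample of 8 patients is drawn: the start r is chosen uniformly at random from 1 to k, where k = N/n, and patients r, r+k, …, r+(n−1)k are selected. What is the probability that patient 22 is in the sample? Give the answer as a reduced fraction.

k = 1128/8 = 141.
Patient 22 is selected iff r ≡ 22 (mod 141); exactly one such r in {1,…,141}.
Inclusion probability = 1/141.

1/141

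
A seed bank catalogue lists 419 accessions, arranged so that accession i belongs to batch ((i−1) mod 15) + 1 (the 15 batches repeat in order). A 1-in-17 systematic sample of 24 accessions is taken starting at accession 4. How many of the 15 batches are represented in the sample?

15

Consecutive selections differ by k = 17, so their batch numbers differ by 17 mod 15 = 2.
gcd(17, 15) = 1, so the sample visits 15/1 = 15 distinct residues mod 15.
Start 4 is batch 4; the batches hit are 1, 2, 3, 4, 5, 6, 7, 8, 9, 10, 11, 12, 13, 14, 15.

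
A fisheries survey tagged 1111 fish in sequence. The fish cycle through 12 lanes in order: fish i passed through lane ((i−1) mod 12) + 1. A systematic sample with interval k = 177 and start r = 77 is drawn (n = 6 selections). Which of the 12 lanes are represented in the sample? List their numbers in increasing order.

Consecutive selections differ by k = 177, so their lane numbers differ by 177 mod 12 = 9.
gcd(177, 12) = 3, so the sample visits 12/3 = 4 distinct residues mod 12.
Start 77 is lane 5; the lanes hit are 2, 5, 8, 11.

2, 5, 8, 11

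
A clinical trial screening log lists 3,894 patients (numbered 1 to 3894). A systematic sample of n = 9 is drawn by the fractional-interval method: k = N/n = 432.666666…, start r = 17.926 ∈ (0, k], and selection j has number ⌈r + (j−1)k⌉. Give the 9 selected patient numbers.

j=1: r + 0k = 17.926 → ⌈·⌉ = 18
j=2: r + 1k = 450.592666… → ⌈·⌉ = 451
j=3: r + 2k = 883.259333… → ⌈·⌉ = 884
j=4: r + 3k = 1315.926 → ⌈·⌉ = 1316
j=5: r + 4k = 1748.592666… → ⌈·⌉ = 1749
j=6: r + 5k = 2181.259333… → ⌈·⌉ = 2182
j=7: r + 6k = 2613.926 → ⌈·⌉ = 2614
j=8: r + 7k = 3046.592666… → ⌈·⌉ = 3047
j=9: r + 8k = 3479.259333… → ⌈·⌉ = 3480

18, 451, 884, 1316, 1749, 2182, 2614, 3047, 3480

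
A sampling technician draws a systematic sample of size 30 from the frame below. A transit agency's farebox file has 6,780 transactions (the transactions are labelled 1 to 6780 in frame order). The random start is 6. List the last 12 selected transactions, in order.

4074, 4300, 4526, 4752, 4978, 5204, 5430, 5656, 5882, 6108, 6334, 6560

k = N/n = 6780/30 = 226
19th selection = 6 + 18×226 = 4074
20th: 4074 + 226 = 4300
21st: 4300 + 226 = 4526
22nd: 4526 + 226 = 4752
23rd: 4752 + 226 = 4978
24th: 4978 + 226 = 5204
25th: 5204 + 226 = 5430
26th: 5430 + 226 = 5656
27th: 5656 + 226 = 5882
28th: 5882 + 226 = 6108
29th: 6108 + 226 = 6334
30th: 6334 + 226 = 6560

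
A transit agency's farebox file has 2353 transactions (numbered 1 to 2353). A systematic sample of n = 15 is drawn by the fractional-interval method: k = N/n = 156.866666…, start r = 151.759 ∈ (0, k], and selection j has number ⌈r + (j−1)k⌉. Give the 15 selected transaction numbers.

j=1: r + 0k = 151.759 → ⌈·⌉ = 152
j=2: r + 1k = 308.625666… → ⌈·⌉ = 309
j=3: r + 2k = 465.492333… → ⌈·⌉ = 466
j=4: r + 3k = 622.359 → ⌈·⌉ = 623
j=5: r + 4k = 779.225666… → ⌈·⌉ = 780
j=6: r + 5k = 936.092333… → ⌈·⌉ = 937
j=7: r + 6k = 1092.959 → ⌈·⌉ = 1093
j=8: r + 7k = 1249.825666… → ⌈·⌉ = 1250
j=9: r + 8k = 1406.692333… → ⌈·⌉ = 1407
j=10: r + 9k = 1563.559 → ⌈·⌉ = 1564
j=11: r + 10k = 1720.425666… → ⌈·⌉ = 1721
j=12: r + 11k = 1877.292333… → ⌈·⌉ = 1878
j=13: r + 12k = 2034.159 → ⌈·⌉ = 2035
j=14: r + 13k = 2191.025666… → ⌈·⌉ = 2192
j=15: r + 14k = 2347.892333… → ⌈·⌉ = 2348

152, 309, 466, 623, 780, 937, 1093, 1250, 1407, 1564, 1721, 1878, 2035, 2192, 2348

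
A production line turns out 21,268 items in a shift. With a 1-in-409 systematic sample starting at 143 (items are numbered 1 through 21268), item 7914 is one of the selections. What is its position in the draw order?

k = 409
position = (7914 − 143)/409 + 1 = 7771/409 + 1 = 19 + 1 = 20

20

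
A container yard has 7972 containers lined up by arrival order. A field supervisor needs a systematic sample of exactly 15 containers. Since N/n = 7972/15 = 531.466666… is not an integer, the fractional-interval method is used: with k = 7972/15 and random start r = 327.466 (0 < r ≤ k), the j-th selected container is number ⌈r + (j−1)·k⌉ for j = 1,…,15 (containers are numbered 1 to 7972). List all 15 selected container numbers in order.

328, 859, 1391, 1922, 2454, 2985, 3517, 4048, 4580, 5111, 5643, 6174, 6706, 7237, 7768

j=1: r + 0k = 327.466 → ⌈·⌉ = 328
j=2: r + 1k = 858.932666… → ⌈·⌉ = 859
j=3: r + 2k = 1390.399333… → ⌈·⌉ = 1391
j=4: r + 3k = 1921.866 → ⌈·⌉ = 1922
j=5: r + 4k = 2453.332666… → ⌈·⌉ = 2454
j=6: r + 5k = 2984.799333… → ⌈·⌉ = 2985
j=7: r + 6k = 3516.266 → ⌈·⌉ = 3517
j=8: r + 7k = 4047.732666… → ⌈·⌉ = 4048
j=9: r + 8k = 4579.199333… → ⌈·⌉ = 4580
j=10: r + 9k = 5110.666 → ⌈·⌉ = 5111
j=11: r + 10k = 5642.132666… → ⌈·⌉ = 5643
j=12: r + 11k = 6173.599333… → ⌈·⌉ = 6174
j=13: r + 12k = 6705.066 → ⌈·⌉ = 6706
j=14: r + 13k = 7236.532666… → ⌈·⌉ = 7237
j=15: r + 14k = 7767.999333… → ⌈·⌉ = 7768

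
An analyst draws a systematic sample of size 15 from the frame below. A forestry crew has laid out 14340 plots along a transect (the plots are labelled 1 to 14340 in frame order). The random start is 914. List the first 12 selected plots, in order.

k = N/n = 14340/15 = 956
plot 1: 914
plot 2: 914 + 956 = 1870
plot 3: 1870 + 956 = 2826
plot 4: 2826 + 956 = 3782
plot 5: 3782 + 956 = 4738
plot 6: 4738 + 956 = 5694
plot 7: 5694 + 956 = 6650
plot 8: 6650 + 956 = 7606
plot 9: 7606 + 956 = 8562
plot 10: 8562 + 956 = 9518
plot 11: 9518 + 956 = 10474
plot 12: 10474 + 956 = 11430

914, 1870, 2826, 3782, 4738, 5694, 6650, 7606, 8562, 9518, 10474, 11430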